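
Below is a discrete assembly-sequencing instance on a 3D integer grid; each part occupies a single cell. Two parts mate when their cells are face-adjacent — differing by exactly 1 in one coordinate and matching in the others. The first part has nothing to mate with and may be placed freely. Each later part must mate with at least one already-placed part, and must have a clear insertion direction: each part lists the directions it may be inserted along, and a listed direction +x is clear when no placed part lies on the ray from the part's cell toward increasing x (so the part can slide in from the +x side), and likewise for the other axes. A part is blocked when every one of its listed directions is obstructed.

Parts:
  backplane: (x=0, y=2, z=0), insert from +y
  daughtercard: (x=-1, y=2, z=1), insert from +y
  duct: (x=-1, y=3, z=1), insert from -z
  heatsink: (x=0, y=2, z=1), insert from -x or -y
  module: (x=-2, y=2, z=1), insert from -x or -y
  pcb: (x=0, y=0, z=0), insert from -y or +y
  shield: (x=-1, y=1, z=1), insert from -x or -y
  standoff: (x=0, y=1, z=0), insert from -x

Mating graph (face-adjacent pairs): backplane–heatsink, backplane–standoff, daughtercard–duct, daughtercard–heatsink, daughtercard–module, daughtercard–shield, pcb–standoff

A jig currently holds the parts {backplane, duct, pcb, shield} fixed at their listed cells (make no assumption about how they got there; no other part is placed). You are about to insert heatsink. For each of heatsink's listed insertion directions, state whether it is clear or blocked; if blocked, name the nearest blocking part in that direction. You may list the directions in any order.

-x: clear; -y: clear

-x: ray from heatsink(0, 2, 1) has no placed part ⇒ clear
-y: ray from heatsink(0, 2, 1) has no placed part ⇒ clear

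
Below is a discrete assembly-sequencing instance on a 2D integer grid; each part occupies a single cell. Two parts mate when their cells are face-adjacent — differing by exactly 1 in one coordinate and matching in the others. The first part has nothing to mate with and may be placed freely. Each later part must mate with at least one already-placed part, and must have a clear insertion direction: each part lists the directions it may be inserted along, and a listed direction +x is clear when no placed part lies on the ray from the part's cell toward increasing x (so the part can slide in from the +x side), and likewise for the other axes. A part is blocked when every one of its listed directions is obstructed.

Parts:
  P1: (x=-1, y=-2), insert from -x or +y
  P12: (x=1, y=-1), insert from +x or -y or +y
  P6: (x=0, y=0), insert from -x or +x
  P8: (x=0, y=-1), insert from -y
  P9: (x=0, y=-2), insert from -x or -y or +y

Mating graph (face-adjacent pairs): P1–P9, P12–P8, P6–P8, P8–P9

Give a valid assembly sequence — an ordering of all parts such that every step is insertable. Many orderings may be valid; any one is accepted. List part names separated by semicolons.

P6; P8; P9; P1; P12

1. P6@(0, 0) [-x clear] — {P6}
2. P8@(0, -1) [-y clear] — {P6, P8}
3. P9@(0, -2) [-x clear] — {P6, P8, P9}
4. P1@(-1, -2) [-x clear] — {P1, P6, P8, P9}
5. P12@(1, -1) [+x clear] — {P1, P12, P6, P8, P9}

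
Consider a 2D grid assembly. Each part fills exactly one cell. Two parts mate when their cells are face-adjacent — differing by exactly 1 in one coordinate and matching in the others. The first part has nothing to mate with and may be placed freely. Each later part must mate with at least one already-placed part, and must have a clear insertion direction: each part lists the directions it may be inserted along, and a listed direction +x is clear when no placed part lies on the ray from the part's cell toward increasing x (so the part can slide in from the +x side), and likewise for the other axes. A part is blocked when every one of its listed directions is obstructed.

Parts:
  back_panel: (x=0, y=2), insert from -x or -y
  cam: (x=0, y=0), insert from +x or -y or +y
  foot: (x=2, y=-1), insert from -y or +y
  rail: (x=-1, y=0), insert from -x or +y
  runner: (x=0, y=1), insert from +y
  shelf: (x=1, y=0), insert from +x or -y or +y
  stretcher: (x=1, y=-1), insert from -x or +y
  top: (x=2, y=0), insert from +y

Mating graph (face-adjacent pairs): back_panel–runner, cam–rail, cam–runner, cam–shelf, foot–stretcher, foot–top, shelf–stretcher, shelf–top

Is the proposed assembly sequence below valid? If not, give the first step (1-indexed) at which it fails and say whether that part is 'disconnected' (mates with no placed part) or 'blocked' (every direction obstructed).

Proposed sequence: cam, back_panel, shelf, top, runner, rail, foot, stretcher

1. cam@(0, 0) [+x clear] — {cam}
2. back_panel@(0, 2) — no placed neighbour ⇒ disconnected

Invalid at step 2 (disconnected)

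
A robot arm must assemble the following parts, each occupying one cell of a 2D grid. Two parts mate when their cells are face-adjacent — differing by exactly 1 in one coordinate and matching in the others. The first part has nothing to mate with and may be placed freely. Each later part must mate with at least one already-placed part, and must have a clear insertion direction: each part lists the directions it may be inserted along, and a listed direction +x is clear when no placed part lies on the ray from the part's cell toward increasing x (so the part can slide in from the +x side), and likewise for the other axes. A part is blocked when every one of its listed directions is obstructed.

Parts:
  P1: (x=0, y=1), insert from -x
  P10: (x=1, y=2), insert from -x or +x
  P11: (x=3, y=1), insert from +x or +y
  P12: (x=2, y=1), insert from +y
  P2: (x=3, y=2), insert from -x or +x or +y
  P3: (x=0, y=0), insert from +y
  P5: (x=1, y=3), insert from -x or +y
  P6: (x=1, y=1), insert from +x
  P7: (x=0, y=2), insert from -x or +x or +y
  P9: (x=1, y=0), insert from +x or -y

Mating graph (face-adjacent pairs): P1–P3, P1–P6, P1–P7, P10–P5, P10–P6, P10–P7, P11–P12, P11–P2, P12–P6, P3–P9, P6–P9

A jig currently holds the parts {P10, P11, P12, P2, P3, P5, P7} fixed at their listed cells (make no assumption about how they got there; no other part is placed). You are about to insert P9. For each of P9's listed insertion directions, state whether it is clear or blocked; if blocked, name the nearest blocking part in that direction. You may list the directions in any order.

+x: ray from P9(1, 0) has no placed part ⇒ clear
-y: ray from P9(1, 0) has no placed part ⇒ clear

+x: clear; -y: clear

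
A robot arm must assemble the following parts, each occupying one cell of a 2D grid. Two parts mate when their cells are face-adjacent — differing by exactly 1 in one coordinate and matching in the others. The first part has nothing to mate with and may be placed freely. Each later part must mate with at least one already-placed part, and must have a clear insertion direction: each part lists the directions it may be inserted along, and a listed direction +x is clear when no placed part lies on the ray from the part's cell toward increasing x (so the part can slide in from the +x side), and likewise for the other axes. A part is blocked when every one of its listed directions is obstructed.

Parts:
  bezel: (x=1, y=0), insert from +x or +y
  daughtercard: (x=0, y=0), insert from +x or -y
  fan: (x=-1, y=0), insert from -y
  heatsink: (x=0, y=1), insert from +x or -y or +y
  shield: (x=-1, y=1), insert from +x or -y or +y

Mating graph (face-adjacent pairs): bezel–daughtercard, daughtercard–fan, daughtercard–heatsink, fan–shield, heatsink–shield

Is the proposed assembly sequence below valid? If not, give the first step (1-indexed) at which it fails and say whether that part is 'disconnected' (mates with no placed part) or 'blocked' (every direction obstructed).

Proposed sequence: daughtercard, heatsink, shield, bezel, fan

Valid

1. daughtercard@(0, 0) [+x clear] — {daughtercard}
2. heatsink@(0, 1) [+x clear] — {daughtercard, heatsink}
3. shield@(-1, 1) [-y clear] — {daughtercard, heatsink, shield}
4. bezel@(1, 0) [+x clear] — {bezel, daughtercard, heatsink, shield}
5. fan@(-1, 0) [-y clear] — {bezel, daughtercard, fan, heatsink, shield}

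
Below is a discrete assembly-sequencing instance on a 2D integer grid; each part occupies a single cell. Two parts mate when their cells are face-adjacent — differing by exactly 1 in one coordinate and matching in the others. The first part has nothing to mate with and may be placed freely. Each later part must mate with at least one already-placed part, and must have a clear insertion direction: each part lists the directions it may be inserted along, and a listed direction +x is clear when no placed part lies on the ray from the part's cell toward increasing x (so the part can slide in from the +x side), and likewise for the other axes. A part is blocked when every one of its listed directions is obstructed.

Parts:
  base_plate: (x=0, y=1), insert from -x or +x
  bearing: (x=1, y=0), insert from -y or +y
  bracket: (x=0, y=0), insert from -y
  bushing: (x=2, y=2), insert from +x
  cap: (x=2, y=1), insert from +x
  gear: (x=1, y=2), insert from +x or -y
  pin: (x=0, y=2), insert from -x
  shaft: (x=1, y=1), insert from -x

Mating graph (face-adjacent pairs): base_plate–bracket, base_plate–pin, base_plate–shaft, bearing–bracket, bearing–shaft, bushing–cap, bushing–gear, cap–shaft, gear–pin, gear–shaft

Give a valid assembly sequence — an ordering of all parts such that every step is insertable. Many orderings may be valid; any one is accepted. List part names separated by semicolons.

1. gear@(1, 2) [+x clear] — {gear}
2. shaft@(1, 1) [-x clear] — {gear, shaft}
3. base_plate@(0, 1) [-x clear] — {base_plate, gear, shaft}
4. bushing@(2, 2) [+x clear] — {base_plate, bushing, gear, shaft}
5. cap@(2, 1) [+x clear] — {base_plate, bushing, cap, gear, shaft}
6. pin@(0, 2) [-x clear] — {base_plate, bushing, cap, gear, pin, shaft}
7. bracket@(0, 0) [-y clear] — {base_plate, bracket, bushing, cap, gear, pin, shaft}
8. bearing@(1, 0) [-y clear] — {base_plate, bearing, bracket, bushing, cap, gear, pin, shaft}

gear; shaft; base_plate; bushing; cap; pin; bracket; bearing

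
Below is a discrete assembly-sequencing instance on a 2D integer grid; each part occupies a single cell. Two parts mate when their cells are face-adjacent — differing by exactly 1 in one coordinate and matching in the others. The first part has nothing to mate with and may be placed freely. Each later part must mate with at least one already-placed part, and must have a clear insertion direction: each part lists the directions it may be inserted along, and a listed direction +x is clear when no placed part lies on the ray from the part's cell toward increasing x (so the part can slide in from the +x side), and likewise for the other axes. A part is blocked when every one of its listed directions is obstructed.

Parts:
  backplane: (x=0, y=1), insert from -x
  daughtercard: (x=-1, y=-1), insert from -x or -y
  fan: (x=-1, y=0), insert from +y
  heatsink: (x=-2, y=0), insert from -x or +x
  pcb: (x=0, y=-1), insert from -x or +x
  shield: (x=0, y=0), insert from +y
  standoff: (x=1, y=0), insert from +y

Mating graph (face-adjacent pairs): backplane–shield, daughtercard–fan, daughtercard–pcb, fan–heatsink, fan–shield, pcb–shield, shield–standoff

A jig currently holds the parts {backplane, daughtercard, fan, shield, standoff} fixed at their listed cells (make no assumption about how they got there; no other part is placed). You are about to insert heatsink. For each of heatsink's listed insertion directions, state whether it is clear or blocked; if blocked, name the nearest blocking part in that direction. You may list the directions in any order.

-x: ray from heatsink(-2, 0) has no placed part ⇒ clear
+x: nearest on ray is fan@(-1, 0) ⇒ blocked

+x: blocked by fan; -x: clear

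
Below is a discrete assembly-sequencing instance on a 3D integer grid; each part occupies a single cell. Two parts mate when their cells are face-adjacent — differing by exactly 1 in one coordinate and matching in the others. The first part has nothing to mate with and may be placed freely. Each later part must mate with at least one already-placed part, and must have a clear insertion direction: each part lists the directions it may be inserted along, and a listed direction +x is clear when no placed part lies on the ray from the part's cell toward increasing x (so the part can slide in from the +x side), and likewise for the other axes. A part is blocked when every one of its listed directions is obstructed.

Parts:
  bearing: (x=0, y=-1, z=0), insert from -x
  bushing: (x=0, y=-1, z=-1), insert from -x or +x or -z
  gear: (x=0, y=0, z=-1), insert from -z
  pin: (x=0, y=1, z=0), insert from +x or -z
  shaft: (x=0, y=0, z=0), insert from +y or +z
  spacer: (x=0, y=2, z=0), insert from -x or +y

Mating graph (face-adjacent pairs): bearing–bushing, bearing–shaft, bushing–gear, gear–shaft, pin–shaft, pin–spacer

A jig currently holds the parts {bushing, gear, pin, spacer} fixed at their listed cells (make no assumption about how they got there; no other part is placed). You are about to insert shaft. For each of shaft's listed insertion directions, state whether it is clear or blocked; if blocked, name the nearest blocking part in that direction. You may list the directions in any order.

+y: blocked by pin; +z: clear

+y: nearest on ray is pin@(0, 1, 0) ⇒ blocked
+z: ray from shaft(0, 0, 0) has no placed part ⇒ clear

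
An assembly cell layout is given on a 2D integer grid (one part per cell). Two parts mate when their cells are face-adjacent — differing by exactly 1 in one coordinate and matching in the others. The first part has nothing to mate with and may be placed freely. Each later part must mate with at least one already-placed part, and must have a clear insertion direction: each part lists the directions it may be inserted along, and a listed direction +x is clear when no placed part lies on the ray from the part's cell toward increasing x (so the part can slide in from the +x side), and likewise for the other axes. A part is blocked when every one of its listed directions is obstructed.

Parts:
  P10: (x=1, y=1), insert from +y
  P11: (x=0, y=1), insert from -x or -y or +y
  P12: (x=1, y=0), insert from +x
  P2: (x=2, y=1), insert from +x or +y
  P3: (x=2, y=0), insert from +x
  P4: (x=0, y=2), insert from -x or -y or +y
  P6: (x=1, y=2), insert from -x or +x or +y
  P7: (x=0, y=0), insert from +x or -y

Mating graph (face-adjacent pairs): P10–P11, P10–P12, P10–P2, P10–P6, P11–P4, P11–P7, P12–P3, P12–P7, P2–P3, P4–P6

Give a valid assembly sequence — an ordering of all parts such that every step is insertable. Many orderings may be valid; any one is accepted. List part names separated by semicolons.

P2; P10; P6; P4; P11; P12; P7; P3

1. P2@(2, 1) [+x clear] — {P2}
2. P10@(1, 1) [+y clear] — {P10, P2}
3. P6@(1, 2) [-x clear] — {P10, P2, P6}
4. P4@(0, 2) [-x clear] — {P10, P2, P4, P6}
5. P11@(0, 1) [-x clear] — {P10, P11, P2, P4, P6}
6. P12@(1, 0) [+x clear] — {P10, P11, P12, P2, P4, P6}
7. P7@(0, 0) [-y clear] — {P10, P11, P12, P2, P4, P6, P7}
8. P3@(2, 0) [+x clear] — {P10, P11, P12, P2, P3, P4, P6, P7}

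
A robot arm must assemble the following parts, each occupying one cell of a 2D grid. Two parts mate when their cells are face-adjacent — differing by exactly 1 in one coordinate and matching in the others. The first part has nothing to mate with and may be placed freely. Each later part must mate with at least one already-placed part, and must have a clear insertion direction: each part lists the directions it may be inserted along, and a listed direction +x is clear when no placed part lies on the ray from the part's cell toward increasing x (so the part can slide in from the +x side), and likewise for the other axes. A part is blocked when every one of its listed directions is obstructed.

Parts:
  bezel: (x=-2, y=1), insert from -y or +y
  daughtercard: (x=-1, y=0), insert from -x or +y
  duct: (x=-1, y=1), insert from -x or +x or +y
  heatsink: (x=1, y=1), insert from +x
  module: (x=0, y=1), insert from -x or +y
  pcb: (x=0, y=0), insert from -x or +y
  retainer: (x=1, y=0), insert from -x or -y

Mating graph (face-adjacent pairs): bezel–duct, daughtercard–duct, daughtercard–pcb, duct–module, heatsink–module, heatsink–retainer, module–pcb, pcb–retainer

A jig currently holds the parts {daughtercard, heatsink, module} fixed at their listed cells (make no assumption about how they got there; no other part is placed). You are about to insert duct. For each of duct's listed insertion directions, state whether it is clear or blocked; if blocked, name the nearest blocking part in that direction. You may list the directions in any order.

-x: ray from duct(-1, 1) has no placed part ⇒ clear
+x: nearest on ray is module@(0, 1) ⇒ blocked
+y: ray from duct(-1, 1) has no placed part ⇒ clear

+x: blocked by module; +y: clear; -x: clear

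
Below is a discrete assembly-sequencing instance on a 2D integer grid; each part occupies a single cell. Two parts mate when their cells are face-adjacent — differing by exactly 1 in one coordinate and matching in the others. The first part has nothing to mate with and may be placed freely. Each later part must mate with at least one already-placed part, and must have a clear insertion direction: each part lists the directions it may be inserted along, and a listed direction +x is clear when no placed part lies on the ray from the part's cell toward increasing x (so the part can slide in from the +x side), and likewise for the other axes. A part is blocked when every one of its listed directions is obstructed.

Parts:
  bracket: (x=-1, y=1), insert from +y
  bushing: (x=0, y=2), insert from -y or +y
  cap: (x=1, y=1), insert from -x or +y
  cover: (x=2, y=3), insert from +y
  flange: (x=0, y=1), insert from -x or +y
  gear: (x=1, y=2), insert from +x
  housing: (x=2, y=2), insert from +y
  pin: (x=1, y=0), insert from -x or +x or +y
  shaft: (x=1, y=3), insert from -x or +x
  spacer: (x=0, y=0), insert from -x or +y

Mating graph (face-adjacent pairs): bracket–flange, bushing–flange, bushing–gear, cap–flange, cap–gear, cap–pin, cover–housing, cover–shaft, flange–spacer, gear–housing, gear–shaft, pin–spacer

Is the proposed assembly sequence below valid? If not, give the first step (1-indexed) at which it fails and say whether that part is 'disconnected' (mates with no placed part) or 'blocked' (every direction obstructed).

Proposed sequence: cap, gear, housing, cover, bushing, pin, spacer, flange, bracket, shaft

1. cap@(1, 1) [-x clear] — {cap}
2. gear@(1, 2) [+x clear] — {cap, gear}
3. housing@(2, 2) [+y clear] — {cap, gear, housing}
4. cover@(2, 3) [+y clear] — {cap, cover, gear, housing}
5. bushing@(0, 2) [-y clear] — {bushing, cap, cover, gear, housing}
6. pin@(1, 0) [-x clear] — {bushing, cap, cover, gear, housing, pin}
7. spacer@(0, 0) [-x clear] — {bushing, cap, cover, gear, housing, pin, spacer}
8. flange@(0, 1) [-x clear] — {bushing, cap, cover, flange, gear, housing, pin, spacer}
9. bracket@(-1, 1) [+y clear] — {bracket, bushing, cap, cover, flange, gear, housing, pin, spacer}
10. shaft@(1, 3) [-x clear] — {bracket, bushing, cap, cover, flange, gear, housing, pin, shaft, spacer}

Valid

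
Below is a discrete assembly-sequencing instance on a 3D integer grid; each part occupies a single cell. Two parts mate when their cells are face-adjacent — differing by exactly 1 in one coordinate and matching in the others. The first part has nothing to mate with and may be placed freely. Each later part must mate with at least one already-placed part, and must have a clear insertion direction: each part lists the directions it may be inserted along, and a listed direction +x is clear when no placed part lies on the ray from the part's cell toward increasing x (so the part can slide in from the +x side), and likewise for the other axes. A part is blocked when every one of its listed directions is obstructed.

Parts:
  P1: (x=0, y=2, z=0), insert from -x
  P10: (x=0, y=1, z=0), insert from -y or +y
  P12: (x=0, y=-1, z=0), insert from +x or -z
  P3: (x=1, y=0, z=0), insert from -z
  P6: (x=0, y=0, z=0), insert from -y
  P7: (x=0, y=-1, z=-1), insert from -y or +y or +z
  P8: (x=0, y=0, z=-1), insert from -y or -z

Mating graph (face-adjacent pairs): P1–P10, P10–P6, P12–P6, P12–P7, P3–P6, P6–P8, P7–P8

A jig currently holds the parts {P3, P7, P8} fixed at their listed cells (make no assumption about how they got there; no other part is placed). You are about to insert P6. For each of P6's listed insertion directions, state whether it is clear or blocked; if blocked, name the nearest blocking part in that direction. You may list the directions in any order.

-y: clear

-y: ray from P6(0, 0, 0) has no placed part ⇒ clear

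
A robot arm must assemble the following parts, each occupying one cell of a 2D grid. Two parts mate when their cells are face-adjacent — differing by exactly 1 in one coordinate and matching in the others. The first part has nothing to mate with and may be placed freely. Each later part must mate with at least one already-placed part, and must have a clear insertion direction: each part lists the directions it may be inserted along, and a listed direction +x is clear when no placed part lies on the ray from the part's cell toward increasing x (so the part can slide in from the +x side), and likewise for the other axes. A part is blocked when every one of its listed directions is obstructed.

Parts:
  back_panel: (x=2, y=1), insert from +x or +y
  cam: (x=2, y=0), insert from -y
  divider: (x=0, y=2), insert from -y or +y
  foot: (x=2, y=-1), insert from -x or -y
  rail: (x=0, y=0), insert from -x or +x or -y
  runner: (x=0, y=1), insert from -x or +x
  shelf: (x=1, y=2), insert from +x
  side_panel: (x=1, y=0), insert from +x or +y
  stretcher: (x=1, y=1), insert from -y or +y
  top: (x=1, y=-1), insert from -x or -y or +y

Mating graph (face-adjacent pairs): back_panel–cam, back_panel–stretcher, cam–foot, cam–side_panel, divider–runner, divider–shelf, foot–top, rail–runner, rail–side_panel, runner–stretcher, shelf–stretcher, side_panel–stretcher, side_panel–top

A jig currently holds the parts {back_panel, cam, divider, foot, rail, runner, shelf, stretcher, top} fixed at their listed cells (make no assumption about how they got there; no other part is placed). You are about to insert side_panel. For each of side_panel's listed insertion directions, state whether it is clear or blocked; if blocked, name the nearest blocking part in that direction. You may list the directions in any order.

+x: nearest on ray is cam@(2, 0) ⇒ blocked
+y: nearest on ray is stretcher@(1, 1) ⇒ blocked

+x: blocked by cam; +y: blocked by stretcher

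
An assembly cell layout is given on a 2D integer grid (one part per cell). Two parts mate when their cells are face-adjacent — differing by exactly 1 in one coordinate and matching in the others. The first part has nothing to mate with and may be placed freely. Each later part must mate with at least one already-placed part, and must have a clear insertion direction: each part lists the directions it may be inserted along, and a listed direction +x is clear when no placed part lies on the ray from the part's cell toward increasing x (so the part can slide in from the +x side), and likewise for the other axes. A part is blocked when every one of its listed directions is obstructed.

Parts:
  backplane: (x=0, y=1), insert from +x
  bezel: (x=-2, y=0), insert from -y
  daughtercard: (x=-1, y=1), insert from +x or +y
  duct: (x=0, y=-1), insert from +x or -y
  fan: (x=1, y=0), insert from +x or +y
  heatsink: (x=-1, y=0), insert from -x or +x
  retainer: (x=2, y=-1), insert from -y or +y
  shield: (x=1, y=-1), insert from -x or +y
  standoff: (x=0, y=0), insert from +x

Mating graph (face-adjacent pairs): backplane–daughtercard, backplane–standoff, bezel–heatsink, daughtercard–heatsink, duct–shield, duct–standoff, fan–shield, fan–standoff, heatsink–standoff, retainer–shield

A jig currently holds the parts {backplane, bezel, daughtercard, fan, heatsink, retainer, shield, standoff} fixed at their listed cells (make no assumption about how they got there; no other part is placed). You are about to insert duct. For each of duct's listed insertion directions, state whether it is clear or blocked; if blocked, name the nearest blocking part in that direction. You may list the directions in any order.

+x: nearest on ray is shield@(1, -1) ⇒ blocked
-y: ray from duct(0, -1) has no placed part ⇒ clear

+x: blocked by shield; -y: clear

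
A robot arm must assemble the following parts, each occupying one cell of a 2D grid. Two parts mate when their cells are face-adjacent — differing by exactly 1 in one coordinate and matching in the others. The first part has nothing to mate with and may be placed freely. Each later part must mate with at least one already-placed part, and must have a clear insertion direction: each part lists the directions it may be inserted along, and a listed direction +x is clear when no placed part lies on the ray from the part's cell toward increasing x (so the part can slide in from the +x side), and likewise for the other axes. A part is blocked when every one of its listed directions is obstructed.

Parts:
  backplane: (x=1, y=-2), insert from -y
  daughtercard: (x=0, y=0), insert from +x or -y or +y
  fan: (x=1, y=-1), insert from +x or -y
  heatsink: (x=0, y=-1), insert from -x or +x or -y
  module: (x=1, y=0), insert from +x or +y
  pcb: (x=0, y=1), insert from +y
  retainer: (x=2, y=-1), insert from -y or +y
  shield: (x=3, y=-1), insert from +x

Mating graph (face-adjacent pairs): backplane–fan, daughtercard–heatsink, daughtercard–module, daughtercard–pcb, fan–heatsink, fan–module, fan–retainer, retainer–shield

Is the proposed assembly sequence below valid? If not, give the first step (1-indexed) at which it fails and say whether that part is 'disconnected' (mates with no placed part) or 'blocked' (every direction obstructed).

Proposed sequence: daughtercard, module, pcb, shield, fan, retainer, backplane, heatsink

Invalid at step 4 (disconnected)

1. daughtercard@(0, 0) [+x clear] — {daughtercard}
2. module@(1, 0) [+x clear] — {daughtercard, module}
3. pcb@(0, 1) [+y clear] — {daughtercard, module, pcb}
4. shield@(3, -1) — no placed neighbour ⇒ disconnected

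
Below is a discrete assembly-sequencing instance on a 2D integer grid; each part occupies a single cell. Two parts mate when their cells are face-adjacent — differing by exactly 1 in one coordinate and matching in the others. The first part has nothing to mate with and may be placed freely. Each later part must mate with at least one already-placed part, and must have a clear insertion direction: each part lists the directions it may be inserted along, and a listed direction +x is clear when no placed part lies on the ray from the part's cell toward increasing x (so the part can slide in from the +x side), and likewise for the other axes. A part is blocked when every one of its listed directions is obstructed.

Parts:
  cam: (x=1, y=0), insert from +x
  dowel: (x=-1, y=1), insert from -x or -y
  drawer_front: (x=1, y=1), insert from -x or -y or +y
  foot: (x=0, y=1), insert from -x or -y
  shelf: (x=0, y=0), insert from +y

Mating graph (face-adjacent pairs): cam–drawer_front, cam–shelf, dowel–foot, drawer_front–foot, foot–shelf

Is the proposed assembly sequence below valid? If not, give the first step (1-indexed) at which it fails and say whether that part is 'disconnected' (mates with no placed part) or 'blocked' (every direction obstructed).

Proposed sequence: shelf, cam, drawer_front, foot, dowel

1. shelf@(0, 0) [+y clear] — {shelf}
2. cam@(1, 0) [+x clear] — {cam, shelf}
3. drawer_front@(1, 1) [-x clear] — {cam, drawer_front, shelf}
4. foot@(0, 1) [-x clear] — {cam, drawer_front, foot, shelf}
5. dowel@(-1, 1) [-x clear] — {cam, dowel, drawer_front, foot, shelf}

Valid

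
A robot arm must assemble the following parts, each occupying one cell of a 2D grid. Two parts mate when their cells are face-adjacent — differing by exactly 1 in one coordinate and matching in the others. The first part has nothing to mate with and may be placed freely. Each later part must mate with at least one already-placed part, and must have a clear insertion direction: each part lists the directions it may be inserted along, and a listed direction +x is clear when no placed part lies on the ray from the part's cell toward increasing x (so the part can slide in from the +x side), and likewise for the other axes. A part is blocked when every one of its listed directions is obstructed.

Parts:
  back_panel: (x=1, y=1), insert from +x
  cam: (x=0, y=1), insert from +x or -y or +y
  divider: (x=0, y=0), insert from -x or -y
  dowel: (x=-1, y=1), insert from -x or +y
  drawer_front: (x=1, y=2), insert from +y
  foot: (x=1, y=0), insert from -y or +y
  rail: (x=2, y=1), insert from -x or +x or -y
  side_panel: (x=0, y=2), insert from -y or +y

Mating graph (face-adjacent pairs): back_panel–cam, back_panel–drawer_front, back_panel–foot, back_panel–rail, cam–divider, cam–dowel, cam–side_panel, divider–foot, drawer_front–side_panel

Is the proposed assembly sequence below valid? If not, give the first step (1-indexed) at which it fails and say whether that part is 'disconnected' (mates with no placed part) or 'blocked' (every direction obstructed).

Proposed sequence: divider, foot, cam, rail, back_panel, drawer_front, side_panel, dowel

1. divider@(0, 0) [-x clear] — {divider}
2. foot@(1, 0) [-y clear] — {divider, foot}
3. cam@(0, 1) [+x clear] — {cam, divider, foot}
4. rail@(2, 1) — no placed neighbour ⇒ disconnected

Invalid at step 4 (disconnected)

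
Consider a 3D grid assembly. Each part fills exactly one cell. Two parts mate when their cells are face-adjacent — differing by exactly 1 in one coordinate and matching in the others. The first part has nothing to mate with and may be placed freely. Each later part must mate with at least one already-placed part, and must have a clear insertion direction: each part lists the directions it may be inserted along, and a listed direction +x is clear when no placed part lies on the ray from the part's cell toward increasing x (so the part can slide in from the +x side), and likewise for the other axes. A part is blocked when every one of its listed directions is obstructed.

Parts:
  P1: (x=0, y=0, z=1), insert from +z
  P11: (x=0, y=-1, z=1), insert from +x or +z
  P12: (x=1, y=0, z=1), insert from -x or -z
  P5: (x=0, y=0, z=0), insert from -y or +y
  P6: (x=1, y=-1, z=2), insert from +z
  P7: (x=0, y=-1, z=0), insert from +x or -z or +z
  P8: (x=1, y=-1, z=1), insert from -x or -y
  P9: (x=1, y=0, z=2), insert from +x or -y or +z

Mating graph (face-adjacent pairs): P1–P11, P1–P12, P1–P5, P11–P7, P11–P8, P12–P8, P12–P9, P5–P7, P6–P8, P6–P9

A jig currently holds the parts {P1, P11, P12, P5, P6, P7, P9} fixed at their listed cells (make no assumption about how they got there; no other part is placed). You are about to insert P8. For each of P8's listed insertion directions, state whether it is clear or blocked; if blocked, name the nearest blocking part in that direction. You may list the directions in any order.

-x: nearest on ray is P11@(0, -1, 1) ⇒ blocked
-y: ray from P8(1, -1, 1) has no placed part ⇒ clear

-x: blocked by P11; -y: clear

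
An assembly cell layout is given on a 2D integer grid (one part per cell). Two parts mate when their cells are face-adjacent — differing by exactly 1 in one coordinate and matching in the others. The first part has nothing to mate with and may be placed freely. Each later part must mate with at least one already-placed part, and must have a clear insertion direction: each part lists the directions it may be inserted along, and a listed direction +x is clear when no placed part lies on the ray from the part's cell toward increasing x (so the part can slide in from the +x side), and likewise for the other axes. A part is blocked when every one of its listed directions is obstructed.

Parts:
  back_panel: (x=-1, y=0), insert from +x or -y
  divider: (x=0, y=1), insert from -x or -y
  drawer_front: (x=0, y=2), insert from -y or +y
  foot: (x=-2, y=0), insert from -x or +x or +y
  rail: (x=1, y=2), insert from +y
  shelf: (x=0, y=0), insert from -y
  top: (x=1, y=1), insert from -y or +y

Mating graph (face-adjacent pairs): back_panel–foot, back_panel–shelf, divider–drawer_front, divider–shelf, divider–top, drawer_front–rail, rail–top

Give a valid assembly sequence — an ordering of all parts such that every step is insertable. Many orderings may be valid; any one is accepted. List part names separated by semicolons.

back_panel; shelf; divider; drawer_front; rail; top; foot

1. back_panel@(-1, 0) [+x clear] — {back_panel}
2. shelf@(0, 0) [-y clear] — {back_panel, shelf}
3. divider@(0, 1) [-x clear] — {back_panel, divider, shelf}
4. drawer_front@(0, 2) [+y clear] — {back_panel, divider, drawer_front, shelf}
5. rail@(1, 2) [+y clear] — {back_panel, divider, drawer_front, rail, shelf}
6. top@(1, 1) [-y clear] — {back_panel, divider, drawer_front, rail, shelf, top}
7. foot@(-2, 0) [-x clear] — {back_panel, divider, drawer_front, foot, rail, shelf, top}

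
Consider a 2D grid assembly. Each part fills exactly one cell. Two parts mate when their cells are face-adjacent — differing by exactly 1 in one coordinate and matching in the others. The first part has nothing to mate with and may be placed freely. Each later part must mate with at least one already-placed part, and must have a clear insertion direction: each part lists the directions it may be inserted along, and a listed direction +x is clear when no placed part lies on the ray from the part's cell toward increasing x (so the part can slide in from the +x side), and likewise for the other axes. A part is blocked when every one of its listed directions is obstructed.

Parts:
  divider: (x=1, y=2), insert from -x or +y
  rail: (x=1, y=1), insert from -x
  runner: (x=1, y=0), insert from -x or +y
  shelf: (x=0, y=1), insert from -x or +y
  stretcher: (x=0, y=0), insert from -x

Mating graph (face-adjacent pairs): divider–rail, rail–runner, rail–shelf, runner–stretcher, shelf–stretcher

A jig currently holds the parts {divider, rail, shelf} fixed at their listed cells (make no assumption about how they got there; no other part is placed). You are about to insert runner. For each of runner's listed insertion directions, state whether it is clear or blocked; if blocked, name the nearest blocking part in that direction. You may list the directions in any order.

+y: blocked by rail; -x: clear

-x: ray from runner(1, 0) has no placed part ⇒ clear
+y: nearest on ray is rail@(1, 1) ⇒ blocked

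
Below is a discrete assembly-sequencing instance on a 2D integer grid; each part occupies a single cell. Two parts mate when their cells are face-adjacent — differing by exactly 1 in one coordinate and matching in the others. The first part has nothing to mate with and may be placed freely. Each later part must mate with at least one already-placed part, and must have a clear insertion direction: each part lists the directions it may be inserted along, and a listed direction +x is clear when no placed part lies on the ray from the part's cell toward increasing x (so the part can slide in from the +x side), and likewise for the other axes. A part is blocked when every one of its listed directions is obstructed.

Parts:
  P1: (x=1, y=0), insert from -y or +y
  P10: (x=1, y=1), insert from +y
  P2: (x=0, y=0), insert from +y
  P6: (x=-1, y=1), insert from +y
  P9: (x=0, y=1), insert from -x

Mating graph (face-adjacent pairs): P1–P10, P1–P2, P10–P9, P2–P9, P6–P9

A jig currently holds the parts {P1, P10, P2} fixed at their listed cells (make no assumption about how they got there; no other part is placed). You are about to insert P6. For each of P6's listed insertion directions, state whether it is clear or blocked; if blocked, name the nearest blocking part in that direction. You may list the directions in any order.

+y: ray from P6(-1, 1) has no placed part ⇒ clear

+y: clear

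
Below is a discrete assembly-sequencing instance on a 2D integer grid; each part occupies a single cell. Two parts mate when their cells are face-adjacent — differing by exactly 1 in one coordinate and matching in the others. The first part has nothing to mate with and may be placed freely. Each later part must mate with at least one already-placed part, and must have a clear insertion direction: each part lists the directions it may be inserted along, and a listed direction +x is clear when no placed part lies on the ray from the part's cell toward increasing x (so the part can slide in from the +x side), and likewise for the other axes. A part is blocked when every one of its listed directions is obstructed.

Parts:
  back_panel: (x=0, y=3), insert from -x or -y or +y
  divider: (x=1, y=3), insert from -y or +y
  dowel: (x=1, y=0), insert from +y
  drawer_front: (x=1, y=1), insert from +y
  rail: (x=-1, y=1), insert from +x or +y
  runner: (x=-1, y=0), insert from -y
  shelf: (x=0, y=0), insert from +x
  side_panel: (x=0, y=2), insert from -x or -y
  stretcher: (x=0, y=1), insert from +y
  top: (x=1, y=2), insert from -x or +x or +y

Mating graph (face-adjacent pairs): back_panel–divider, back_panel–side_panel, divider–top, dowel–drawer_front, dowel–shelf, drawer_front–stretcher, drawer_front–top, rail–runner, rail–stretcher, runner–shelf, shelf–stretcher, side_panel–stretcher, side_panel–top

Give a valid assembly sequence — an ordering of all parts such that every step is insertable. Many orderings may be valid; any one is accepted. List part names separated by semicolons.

shelf; dowel; stretcher; side_panel; rail; runner; drawer_front; top; divider; back_panel

1. shelf@(0, 0) [+x clear] — {shelf}
2. dowel@(1, 0) [+y clear] — {dowel, shelf}
3. stretcher@(0, 1) [+y clear] — {dowel, shelf, stretcher}
4. side_panel@(0, 2) [-x clear] — {dowel, shelf, side_panel, stretcher}
5. rail@(-1, 1) [+y clear] — {dowel, rail, shelf, side_panel, stretcher}
6. runner@(-1, 0) [-y clear] — {dowel, rail, runner, shelf, side_panel, stretcher}
7. drawer_front@(1, 1) [+y clear] — {dowel, drawer_front, rail, runner, shelf, side_panel, stretcher}
8. top@(1, 2) [+x clear] — {dowel, drawer_front, rail, runner, shelf, side_panel, stretcher, top}
9. divider@(1, 3) [+y clear] — {divider, dowel, drawer_front, rail, runner, shelf, side_panel, stretcher, top}
10. back_panel@(0, 3) [-x clear] — {back_panel, divider, dowel, drawer_front, rail, runner, shelf, side_panel, stretcher, top}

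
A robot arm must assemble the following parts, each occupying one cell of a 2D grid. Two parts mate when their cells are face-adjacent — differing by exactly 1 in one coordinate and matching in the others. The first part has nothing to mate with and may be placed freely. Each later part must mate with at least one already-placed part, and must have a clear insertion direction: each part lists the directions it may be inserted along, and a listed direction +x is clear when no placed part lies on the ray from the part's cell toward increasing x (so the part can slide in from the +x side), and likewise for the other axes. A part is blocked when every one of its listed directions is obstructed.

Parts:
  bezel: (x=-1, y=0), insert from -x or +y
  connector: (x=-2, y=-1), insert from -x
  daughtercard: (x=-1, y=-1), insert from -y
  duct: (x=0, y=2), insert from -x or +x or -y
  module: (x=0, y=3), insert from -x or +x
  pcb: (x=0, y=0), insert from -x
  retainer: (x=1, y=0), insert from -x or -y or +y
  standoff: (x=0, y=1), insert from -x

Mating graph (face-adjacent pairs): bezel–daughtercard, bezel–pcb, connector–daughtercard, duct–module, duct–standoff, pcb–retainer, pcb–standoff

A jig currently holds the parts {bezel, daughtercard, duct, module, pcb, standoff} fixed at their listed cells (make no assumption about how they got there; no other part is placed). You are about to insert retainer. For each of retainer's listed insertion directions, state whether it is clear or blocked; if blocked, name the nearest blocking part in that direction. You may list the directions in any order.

+y: clear; -x: blocked by pcb; -y: clear

-x: nearest on ray is pcb@(0, 0) ⇒ blocked
-y: ray from retainer(1, 0) has no placed part ⇒ clear
+y: ray from retainer(1, 0) has no placed part ⇒ clear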